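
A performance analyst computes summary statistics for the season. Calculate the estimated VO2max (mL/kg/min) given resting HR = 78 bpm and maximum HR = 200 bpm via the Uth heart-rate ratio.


VO2max = 15.3 * HRmax / HRrest
VO2max = 15.3 * 200 / 78
VO2max = 3060 / 78 = 39.2308 mL/kg/min

39.2308 mL/kg/min


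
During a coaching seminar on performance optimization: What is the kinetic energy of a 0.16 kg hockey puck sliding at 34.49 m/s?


KE = 0.5 * m * v^2
KE = 0.5 * 0.16 * 34.49^2
KE = 0.5 * 0.16 * 1189.5601 = 95.1648 J

95.1648 J


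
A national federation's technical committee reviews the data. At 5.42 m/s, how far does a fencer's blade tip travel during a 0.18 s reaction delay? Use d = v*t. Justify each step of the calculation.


d = v * t
d = 5.42 * 0.18
d = 0.9756 m

0.9756 m


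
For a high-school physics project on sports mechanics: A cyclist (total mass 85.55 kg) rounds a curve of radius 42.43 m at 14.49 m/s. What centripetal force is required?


Fc = m * v^2 / r
v^2 = 14.49^2 = 209.9601
Fc = 85.55 * 209.9601 / 42.43
Fc = 17962.0866 / 42.43 = 423.3346 N

423.3346 N


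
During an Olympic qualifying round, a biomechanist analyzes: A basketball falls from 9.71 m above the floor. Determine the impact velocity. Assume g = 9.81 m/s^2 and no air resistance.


v = sqrt(2 * g * h)
v = sqrt(2 * 9.81 * 9.71)
v = sqrt(190.5102) = 13.8025 m/s

13.8025 m/s


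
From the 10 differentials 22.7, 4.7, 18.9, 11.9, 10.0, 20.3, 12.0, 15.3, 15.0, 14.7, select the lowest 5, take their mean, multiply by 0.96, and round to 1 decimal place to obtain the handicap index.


All differentials: 22.7, 4.7, 18.9, 11.9, 10.0, 20.3, 12.0, 15.3, 15.0, 14.7
Sorted: 4.7, 10.0, 11.9, 12.0, 14.7, 15.0, 15.3, 18.9, 20.3, 22.7
Best 5: 4.7, 10.0, 11.9, 12.0, 14.7
Average of best = 53.3 / 5 = 10.66
Raw index = 10.66 * 0.96 = 10.2336
Handicap index = round(10.2336, 1) = 10.2

10.2


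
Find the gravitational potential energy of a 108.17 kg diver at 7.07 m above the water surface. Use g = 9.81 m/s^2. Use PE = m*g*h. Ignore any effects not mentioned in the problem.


PE = m * g * h
PE = 108.17 * 9.81 * 7.07
PE = 1061.1477 * 7.07 = 7502.3142 J

7502.3142 J


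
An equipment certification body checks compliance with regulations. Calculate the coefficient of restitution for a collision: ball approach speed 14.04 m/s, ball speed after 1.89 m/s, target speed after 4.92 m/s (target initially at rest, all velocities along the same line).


e = (v2_after - v1_after) / (v1_before - v2_before)
Numerator = 4.92 - 1.89 = 3.03
Denominator = 14.04 - 0 = 14.04
e = 3.03 / 14.04 = 0.2158

0.2158


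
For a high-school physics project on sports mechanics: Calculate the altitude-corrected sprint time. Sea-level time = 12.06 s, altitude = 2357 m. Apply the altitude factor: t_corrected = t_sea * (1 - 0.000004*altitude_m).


Correction factor = 1 - 0.000004 * 2357 = 0.990572
t_corrected = t_sea * factor = 12.06 * 0.990572
t_corrected = 11.9463 s

11.9463 s


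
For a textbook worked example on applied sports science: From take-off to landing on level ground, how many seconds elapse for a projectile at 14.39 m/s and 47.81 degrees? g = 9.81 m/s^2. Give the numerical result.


T = 2*v*sin(theta)/g
sin(theta) = sin(47.81 deg) = 0.7409
T = 2*14.39*0.7409 / 9.81
T = 21.3237 / 9.81 = 2.1737 s

2.1737 s


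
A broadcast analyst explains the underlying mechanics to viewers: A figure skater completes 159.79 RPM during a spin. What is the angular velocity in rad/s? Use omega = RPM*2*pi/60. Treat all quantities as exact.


omega = RPM * 2 * pi / 60
omega = 159.79 * 2 * 3.14159 / 60
omega = 1003.9902 / 60 = 16.7332 rad/s

16.7332 rad/s


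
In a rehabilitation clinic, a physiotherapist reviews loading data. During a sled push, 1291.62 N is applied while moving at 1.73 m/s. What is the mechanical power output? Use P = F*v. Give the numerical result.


P = F * v
P = 1291.62 * 1.73
P = 2234.5026 W

2234.5026 W


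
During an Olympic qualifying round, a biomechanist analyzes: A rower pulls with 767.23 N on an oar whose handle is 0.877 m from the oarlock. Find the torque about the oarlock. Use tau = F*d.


tau = F * d
tau = 767.23 * 0.877
tau = 672.8607 N*m

672.8607 N*m


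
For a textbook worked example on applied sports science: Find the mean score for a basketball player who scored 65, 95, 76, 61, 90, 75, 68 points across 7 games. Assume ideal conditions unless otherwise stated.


Average = sum / n
Sum = 530
Average = 530 / 7 = 75.7143

75.7143


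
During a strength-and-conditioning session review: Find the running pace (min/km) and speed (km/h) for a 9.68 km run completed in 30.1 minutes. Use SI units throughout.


Pace = time / distance = 30.1 min / 9.68 km = 3.1095 min/km
Speed = distance / time_in_hours = 9.68 / 0.5017 hr
Speed = 19.2957 km/h

3.1095 min/km, 19.2957 km/h


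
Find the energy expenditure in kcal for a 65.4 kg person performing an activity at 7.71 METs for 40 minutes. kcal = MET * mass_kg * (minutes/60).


kcal = MET * mass * time_hr
Convert time: 40 min = 0.6667 hr
kcal = 7.71 * 65.4 * 0.6667
kcal = 336.156 kcal

336.156 kcal


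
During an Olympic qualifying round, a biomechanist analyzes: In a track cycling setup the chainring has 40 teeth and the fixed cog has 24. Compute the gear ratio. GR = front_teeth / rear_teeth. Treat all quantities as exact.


GR = front_teeth / rear_teeth
GR = 40 / 24
GR = 1.6667

1.6667


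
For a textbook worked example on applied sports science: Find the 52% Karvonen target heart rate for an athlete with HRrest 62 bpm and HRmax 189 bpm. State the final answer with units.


Target = HRrest + pct*(HRmax - HRrest)
Heart rate reserve = HRmax - HRrest = 189 - 62 = 127 bpm
Fraction = 52% = 0.52
Target = 62 + 0.52 * 127
Target = 62 + 66.04 = 128.04 bpm

128.04 bpm


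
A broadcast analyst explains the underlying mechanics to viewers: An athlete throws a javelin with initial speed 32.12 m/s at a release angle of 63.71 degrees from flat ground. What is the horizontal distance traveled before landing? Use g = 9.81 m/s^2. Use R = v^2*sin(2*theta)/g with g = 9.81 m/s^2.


R = v^2 * sin(2*theta) / g
Convert angle to radians: theta = 63.71 deg = 1.1119 rad
sin(2*theta) = sin(2.2239) = 0.7942
R = 32.12^2 * 0.7942 / 9.81
R = 1031.6944 * 0.7942 / 9.81 = 83.5244 m

83.5244 m


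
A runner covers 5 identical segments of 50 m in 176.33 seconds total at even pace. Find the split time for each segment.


Split time = total_time / n_laps = 176.33 / 5
Split time = 35.266 s per lap

35.266 s


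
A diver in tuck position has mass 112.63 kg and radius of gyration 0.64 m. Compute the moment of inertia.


I = m * k^2
I = 112.63 * 0.64^2
I = 112.63 * 0.4096 = 46.1332 kg*m^2

46.1332 kg*m^2


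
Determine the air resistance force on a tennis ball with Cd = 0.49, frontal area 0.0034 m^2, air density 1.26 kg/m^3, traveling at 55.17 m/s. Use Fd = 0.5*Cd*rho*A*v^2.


Fd = 0.5 * Cd * rho * A * v^2
Fd = 0.5 * 0.49 * 1.26 * 0.0034 * 55.17^2
v^2 = 3043.7289
Fd = 0.5 * 0.49 * 1.26 * 0.0034 * 3043.7289 = 3.1946 N

3.1946 N


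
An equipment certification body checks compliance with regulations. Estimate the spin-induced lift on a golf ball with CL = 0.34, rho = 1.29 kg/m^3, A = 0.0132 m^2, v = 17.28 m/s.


FM = 0.5 * CL * rho * A * v^2
FM = 0.5 * 0.34 * 1.29 * 0.0132 * 17.28^2
v^2 = 298.5984
FM = 0.5 * 0.34 * 1.29 * 0.0132 * 298.5984 = 0.8644 N

0.8644 N


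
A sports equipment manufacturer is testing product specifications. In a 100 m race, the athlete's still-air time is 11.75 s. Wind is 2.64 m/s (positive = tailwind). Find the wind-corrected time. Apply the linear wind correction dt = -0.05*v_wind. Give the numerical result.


dt = -0.05 * v_wind = -0.05 * 2.64 = -0.132 s
t_corrected = t_still + dt = 11.75 + (-0.132)
t_corrected = 11.618 s

11.618 s


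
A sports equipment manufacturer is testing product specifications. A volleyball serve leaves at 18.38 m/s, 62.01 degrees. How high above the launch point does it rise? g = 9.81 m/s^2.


H = (v*sin(theta))^2 / (2*g)
vy = v*sin(theta) = 18.38 * sin(62.01 deg) = 16.2301 m/s
H = vy^2 / (2*g) = 263.4156 / (2*9.81)
H = 263.4156 / 19.62 = 13.4259 m

13.4259 m


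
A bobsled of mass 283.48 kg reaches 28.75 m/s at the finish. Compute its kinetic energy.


KE = 0.5 * m * v^2
KE = 0.5 * 283.48 * 28.75^2
KE = 0.5 * 283.48 * 826.5625 = 117156.9688 J

117156.9688 J


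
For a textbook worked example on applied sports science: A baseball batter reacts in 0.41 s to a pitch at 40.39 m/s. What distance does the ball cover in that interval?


d = v * t
d = 40.39 * 0.41
d = 16.5599 m

16.5599 m


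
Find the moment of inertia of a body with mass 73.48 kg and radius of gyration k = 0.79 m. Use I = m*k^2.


I = m * k^2
I = 73.48 * 0.79^2
I = 73.48 * 0.6241 = 45.8589 kg*m^2

45.8589 kg*m^2


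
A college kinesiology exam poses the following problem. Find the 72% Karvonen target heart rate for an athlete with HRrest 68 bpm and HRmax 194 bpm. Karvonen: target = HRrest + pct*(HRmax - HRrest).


Target = HRrest + pct*(HRmax - HRrest)
Heart rate reserve = HRmax - HRrest = 194 - 68 = 126 bpm
Fraction = 72% = 0.72
Target = 68 + 0.72 * 126
Target = 68 + 90.72 = 158.72 bpm

158.72 bpm


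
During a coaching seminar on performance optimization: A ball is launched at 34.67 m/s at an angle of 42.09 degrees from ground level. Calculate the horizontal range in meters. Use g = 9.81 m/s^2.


R = v^2 * sin(2*theta) / g
Convert angle to radians: theta = 42.09 deg = 0.7346 rad
sin(2*theta) = sin(1.4692) = 0.9948
R = 34.67^2 * 0.9948 / 9.81
R = 1202.0089 * 0.9948 / 9.81 = 121.8973 m

121.8973 m


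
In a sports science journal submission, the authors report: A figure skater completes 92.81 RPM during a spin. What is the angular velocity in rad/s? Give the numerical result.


omega = RPM * 2 * pi / 60
omega = 92.81 * 2 * 3.14159 / 60
omega = 583.1424 / 60 = 9.719 rad/s

9.719 rad/s


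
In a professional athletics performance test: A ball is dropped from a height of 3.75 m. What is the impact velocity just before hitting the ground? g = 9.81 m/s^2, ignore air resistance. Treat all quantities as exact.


v = sqrt(2 * g * h)
v = sqrt(2 * 9.81 * 3.75)
v = sqrt(73.575) = 8.5776 m/s

8.5776 m/s


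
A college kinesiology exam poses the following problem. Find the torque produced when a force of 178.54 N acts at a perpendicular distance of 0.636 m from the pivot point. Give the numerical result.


tau = F * d
tau = 178.54 * 0.636
tau = 113.5514 N*m

113.5514 N*m


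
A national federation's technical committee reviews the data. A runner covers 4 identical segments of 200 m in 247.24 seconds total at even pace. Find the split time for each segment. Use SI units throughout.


Split time = total_time / n_laps = 247.24 / 4
Split time = 61.81 s per lap

61.81 s


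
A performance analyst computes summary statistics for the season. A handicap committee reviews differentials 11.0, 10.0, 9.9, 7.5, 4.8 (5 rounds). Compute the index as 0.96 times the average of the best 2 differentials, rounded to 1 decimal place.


All differentials: 11.0, 10.0, 9.9, 7.5, 4.8
Sorted: 4.8, 7.5, 9.9, 10.0, 11.0
Best 2: 4.8, 7.5
Average of best = 12.3 / 2 = 6.15
Raw index = 6.15 * 0.96 = 5.904
Handicap index = round(5.904, 1) = 5.9

5.9


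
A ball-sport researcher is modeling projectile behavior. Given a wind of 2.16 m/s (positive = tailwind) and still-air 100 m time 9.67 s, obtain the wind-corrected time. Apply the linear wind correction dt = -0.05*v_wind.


dt = -0.05 * v_wind = -0.05 * 2.16 = -0.108 s
t_corrected = t_still + dt = 9.67 + (-0.108)
t_corrected = 9.562 s

9.562 s


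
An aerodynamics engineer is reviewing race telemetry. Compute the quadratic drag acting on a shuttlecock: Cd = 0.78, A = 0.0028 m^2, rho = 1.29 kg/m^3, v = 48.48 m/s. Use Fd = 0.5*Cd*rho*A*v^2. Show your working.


Fd = 0.5 * Cd * rho * A * v^2
Fd = 0.5 * 0.78 * 1.29 * 0.0028 * 48.48^2
v^2 = 2350.3104
Fd = 0.5 * 0.78 * 1.29 * 0.0028 * 2350.3104 = 3.3108 N

3.3108 N


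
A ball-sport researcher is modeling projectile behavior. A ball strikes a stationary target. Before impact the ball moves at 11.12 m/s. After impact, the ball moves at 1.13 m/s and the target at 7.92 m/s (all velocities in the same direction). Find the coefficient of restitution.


e = (v2_after - v1_after) / (v1_before - v2_before)
Numerator = 7.92 - 1.13 = 6.79
Denominator = 11.12 - 0 = 11.12
e = 6.79 / 11.12 = 0.6106

0.6106


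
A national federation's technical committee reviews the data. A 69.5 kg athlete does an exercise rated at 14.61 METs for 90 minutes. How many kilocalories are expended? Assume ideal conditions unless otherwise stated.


kcal = MET * mass * time_hr
Convert time: 90 min = 1.5 hr
kcal = 14.61 * 69.5 * 1.5
kcal = 1523.0925 kcal

1523.0925 kcal


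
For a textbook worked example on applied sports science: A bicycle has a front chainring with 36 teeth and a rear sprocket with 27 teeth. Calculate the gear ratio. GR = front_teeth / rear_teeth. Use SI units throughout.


GR = front_teeth / rear_teeth
GR = 36 / 27
GR = 1.3333

1.3333


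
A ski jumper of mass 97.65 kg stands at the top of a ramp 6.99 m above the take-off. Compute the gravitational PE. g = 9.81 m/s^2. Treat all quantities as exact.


PE = m * g * h
PE = 97.65 * 9.81 * 6.99
PE = 957.9465 * 6.99 = 6696.046 J

6696.046 J


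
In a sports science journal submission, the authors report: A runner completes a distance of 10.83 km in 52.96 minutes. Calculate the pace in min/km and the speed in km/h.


Pace = time / distance = 52.96 min / 10.83 km = 4.8901 min/km
Speed = distance / time_in_hours = 10.83 / 0.8827 hr
Speed = 12.2696 km/h

4.8901 min/km, 12.2696 km/h


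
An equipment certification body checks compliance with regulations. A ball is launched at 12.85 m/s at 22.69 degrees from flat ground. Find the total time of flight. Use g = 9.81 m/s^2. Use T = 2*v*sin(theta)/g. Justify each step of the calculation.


T = 2*v*sin(theta)/g
sin(theta) = sin(22.69 deg) = 0.3857
T = 2*12.85*0.3857 / 9.81
T = 9.9136 / 9.81 = 1.0106 s

1.0106 s


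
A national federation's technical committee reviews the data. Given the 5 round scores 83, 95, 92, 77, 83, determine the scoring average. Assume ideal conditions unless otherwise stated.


Average = sum / n
Sum = 430
Average = 430 / 5 = 86

86


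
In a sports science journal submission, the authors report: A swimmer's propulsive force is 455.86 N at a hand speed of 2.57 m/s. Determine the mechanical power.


P = F * v
P = 455.86 * 2.57
P = 1171.5602 W

1171.5602 W


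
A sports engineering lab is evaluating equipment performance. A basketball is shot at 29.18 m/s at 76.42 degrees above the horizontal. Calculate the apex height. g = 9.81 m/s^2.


H = (v*sin(theta))^2 / (2*g)
vy = v*sin(theta) = 29.18 * sin(76.42 deg) = 28.3642 m/s
H = vy^2 / (2*g) = 804.5287 / (2*9.81)
H = 804.5287 / 19.62 = 41.0055 m

41.0055 m


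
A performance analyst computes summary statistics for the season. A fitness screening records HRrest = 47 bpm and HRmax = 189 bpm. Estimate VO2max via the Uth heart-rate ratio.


VO2max = 15.3 * HRmax / HRrest
VO2max = 15.3 * 189 / 47
VO2max = 2891.7 / 47 = 61.5255 mL/kg/min

61.5255 mL/kg/min


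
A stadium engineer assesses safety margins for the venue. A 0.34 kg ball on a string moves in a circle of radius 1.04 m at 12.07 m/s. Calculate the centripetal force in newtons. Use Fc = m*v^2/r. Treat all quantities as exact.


Fc = m * v^2 / r
v^2 = 12.07^2 = 145.6849
Fc = 0.34 * 145.6849 / 1.04
Fc = 49.5329 / 1.04 = 47.6278 N

47.6278 N


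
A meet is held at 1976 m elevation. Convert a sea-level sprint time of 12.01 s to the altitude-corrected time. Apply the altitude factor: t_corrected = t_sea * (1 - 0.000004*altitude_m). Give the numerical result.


Correction factor = 1 - 0.000004 * 1976 = 0.992096
t_corrected = t_sea * factor = 12.01 * 0.992096
t_corrected = 11.9151 s

11.9151 s


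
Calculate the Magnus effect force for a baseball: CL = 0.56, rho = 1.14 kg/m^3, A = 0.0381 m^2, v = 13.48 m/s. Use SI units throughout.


FM = 0.5 * CL * rho * A * v^2
FM = 0.5 * 0.56 * 1.14 * 0.0381 * 13.48^2
v^2 = 181.7104
FM = 0.5 * 0.56 * 1.14 * 0.0381 * 181.7104 = 2.2099 N

2.2099 N


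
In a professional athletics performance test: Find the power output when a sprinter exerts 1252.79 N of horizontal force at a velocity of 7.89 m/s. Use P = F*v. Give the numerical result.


P = F * v
P = 1252.79 * 7.89
P = 9884.5131 W

9884.5131 W


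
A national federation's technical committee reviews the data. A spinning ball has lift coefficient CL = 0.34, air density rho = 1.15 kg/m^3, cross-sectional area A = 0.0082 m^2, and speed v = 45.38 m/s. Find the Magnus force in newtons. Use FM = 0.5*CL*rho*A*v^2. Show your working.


FM = 0.5 * CL * rho * A * v^2
FM = 0.5 * 0.34 * 1.15 * 0.0082 * 45.38^2
v^2 = 2059.3444
FM = 0.5 * 0.34 * 1.15 * 0.0082 * 2059.3444 = 3.3013 N

3.3013 N


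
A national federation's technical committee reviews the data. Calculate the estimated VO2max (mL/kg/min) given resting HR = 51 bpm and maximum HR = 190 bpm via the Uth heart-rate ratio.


VO2max = 15.3 * HRmax / HRrest
VO2max = 15.3 * 190 / 51
VO2max = 2907 / 51 = 57 mL/kg/min

57 mL/kg/min


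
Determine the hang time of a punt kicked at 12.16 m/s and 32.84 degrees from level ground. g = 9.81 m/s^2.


T = 2*v*sin(theta)/g
sin(theta) = sin(32.84 deg) = 0.5423
T = 2*12.16*0.5423 / 9.81
T = 13.1886 / 9.81 = 1.3444 s

1.3444 s


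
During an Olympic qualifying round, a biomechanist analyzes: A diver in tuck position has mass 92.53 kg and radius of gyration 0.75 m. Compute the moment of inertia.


I = m * k^2
I = 92.53 * 0.75^2
I = 92.53 * 0.5625 = 52.0481 kg*m^2

52.0481 kg*m^2


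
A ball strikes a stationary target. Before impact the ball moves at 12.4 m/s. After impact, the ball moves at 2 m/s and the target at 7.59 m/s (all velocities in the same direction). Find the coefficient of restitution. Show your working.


e = (v2_after - v1_after) / (v1_before - v2_before)
Numerator = 7.59 - 2 = 5.59
Denominator = 12.4 - 0 = 12.4
e = 5.59 / 12.4 = 0.4508

0.4508


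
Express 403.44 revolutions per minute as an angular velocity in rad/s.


omega = RPM * 2 * pi / 60
omega = 403.44 * 2 * 3.14159 / 60
omega = 2534.8883 / 60 = 42.2481 rad/s

42.2481 rad/s


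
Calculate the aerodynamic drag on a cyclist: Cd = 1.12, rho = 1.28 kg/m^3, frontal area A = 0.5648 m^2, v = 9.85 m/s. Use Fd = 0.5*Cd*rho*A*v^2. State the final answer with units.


Fd = 0.5 * Cd * rho * A * v^2
Fd = 0.5 * 1.12 * 1.28 * 0.5648 * 9.85^2
v^2 = 97.0225
Fd = 0.5 * 1.12 * 1.28 * 0.5648 * 97.0225 = 39.2794 N

39.2794 N


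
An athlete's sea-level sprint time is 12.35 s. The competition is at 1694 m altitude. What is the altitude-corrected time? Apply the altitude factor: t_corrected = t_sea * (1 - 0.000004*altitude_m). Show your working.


Correction factor = 1 - 0.000004 * 1694 = 0.993224
t_corrected = t_sea * factor = 12.35 * 0.993224
t_corrected = 12.2663 s

12.2663 s


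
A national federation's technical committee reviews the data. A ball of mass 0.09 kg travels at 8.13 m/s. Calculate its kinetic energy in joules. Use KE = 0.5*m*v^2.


KE = 0.5 * m * v^2
KE = 0.5 * 0.09 * 8.13^2
KE = 0.5 * 0.09 * 66.0969 = 2.9744 J

2.9744 J


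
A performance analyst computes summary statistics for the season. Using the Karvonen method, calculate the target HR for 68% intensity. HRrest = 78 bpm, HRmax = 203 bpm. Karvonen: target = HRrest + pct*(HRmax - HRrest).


Target = HRrest + pct*(HRmax - HRrest)
Heart rate reserve = HRmax - HRrest = 203 - 78 = 125 bpm
Fraction = 68% = 0.68
Target = 78 + 0.68 * 125
Target = 78 + 85 = 163 bpm

163 bpm


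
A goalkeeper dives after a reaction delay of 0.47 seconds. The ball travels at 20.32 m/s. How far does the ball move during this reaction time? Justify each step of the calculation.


d = v * t
d = 20.32 * 0.47
d = 9.5504 m

9.5504 m


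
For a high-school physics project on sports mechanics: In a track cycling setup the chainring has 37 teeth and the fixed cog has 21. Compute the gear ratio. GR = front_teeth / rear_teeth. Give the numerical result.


GR = front_teeth / rear_teeth
GR = 37 / 21
GR = 1.7619

1.7619


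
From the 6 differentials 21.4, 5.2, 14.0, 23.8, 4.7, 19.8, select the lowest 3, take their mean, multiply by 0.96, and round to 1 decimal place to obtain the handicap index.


All differentials: 21.4, 5.2, 14.0, 23.8, 4.7, 19.8
Sorted: 4.7, 5.2, 14.0, 19.8, 21.4, 23.8
Best 3: 4.7, 5.2, 14.0
Average of best = 23.9 / 3 = 7.9667
Raw index = 7.9667 * 0.96 = 7.648
Handicap index = round(7.648, 1) = 7.6

7.6


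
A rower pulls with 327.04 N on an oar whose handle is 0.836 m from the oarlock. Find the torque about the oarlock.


tau = F * d
tau = 327.04 * 0.836
tau = 273.4054 N*m

273.4054 N*m


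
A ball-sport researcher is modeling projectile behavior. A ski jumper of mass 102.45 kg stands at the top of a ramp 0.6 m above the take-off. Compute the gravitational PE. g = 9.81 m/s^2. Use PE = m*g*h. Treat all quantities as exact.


PE = m * g * h
PE = 102.45 * 9.81 * 0.6
PE = 1005.0345 * 0.6 = 603.0207 J

603.0207 J


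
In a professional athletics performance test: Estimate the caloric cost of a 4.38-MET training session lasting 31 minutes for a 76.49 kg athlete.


kcal = MET * mass * time_hr
Convert time: 31 min = 0.5167 hr
kcal = 4.38 * 76.49 * 0.5167
kcal = 173.0969 kcal

173.0969 kcal


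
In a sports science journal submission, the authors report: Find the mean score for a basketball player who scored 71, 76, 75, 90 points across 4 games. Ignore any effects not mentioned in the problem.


Average = sum / n
Sum = 312
Average = 312 / 4 = 78

78


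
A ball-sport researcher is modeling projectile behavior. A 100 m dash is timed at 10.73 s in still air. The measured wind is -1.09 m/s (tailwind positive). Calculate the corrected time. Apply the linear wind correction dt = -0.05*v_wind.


dt = -0.05 * v_wind = -0.05 * -1.09 = 0.0545 s
t_corrected = t_still + dt = 10.73 + (0.0545)
t_corrected = 10.7845 s

10.7845 s


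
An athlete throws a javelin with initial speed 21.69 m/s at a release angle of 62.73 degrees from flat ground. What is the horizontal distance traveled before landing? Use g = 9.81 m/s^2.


R = v^2 * sin(2*theta) / g
Convert angle to radians: theta = 62.73 deg = 1.0948 rad
sin(2*theta) = sin(2.1897) = 0.8145
R = 21.69^2 * 0.8145 / 9.81
R = 470.4561 * 0.8145 / 9.81 = 39.0618 m

39.0618 m


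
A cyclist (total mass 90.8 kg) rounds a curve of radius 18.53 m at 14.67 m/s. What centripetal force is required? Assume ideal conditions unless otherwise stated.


Fc = m * v^2 / r
v^2 = 14.67^2 = 215.2089
Fc = 90.8 * 215.2089 / 18.53
Fc = 19540.9681 / 18.53 = 1054.5585 N

1054.5585 N


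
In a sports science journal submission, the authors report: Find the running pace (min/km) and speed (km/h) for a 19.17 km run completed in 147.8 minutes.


Pace = time / distance = 147.8 min / 19.17 km = 7.71 min/km
Speed = distance / time_in_hours = 19.17 / 2.4633 hr
Speed = 7.7821 km/h

7.71 min/km, 7.7821 km/h


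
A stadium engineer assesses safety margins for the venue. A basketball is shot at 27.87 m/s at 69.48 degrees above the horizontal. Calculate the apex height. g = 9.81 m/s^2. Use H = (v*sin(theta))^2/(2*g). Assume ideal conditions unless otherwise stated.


H = (v*sin(theta))^2 / (2*g)
vy = v*sin(theta) = 27.87 * sin(69.48 deg) = 26.1016 m/s
H = vy^2 / (2*g) = 681.2959 / (2*9.81)
H = 681.2959 / 19.62 = 34.7246 m

34.7246 m


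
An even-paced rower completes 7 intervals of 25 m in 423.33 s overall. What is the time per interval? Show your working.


Split time = total_time / n_laps = 423.33 / 7
Split time = 60.4757 s per lap

60.4757 s


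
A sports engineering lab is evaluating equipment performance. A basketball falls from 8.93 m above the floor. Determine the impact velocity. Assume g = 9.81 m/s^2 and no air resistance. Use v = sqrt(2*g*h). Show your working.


v = sqrt(2 * g * h)
v = sqrt(2 * 9.81 * 8.93)
v = sqrt(175.2066) = 13.2366 m/s

13.2366 m/s


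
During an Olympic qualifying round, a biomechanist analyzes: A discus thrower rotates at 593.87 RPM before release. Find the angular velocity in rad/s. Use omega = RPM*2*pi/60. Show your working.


omega = RPM * 2 * pi / 60
omega = 593.87 * 2 * 3.14159 / 60
omega = 3731.3953 / 60 = 62.1899 rad/s

62.1899 rad/s


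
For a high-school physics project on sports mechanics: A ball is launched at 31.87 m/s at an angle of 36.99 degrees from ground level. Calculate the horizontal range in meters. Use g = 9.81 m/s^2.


R = v^2 * sin(2*theta) / g
Convert angle to radians: theta = 36.99 deg = 0.6456 rad
sin(2*theta) = sin(1.2912) = 0.9612
R = 31.87^2 * 0.9612 / 9.81
R = 1015.6969 * 0.9612 / 9.81 = 99.5161 m

99.5161 m


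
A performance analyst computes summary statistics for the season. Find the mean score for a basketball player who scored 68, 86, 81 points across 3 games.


Average = sum / n
Sum = 235
Average = 235 / 3 = 78.3333

78.3333


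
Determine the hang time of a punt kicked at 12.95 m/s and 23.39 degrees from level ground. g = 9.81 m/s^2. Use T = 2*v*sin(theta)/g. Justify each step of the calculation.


T = 2*v*sin(theta)/g
sin(theta) = sin(23.39 deg) = 0.397
T = 2*12.95*0.397 / 9.81
T = 10.282 / 9.81 = 1.0481 s

1.0481 s


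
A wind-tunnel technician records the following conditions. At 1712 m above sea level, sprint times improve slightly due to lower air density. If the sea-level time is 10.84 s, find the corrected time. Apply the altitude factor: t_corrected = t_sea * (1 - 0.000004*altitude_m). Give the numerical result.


Correction factor = 1 - 0.000004 * 1712 = 0.993152
t_corrected = t_sea * factor = 10.84 * 0.993152
t_corrected = 10.7658 s

10.7658 s


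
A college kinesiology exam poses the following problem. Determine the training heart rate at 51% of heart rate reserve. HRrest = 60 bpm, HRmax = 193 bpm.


Target = HRrest + pct*(HRmax - HRrest)
Heart rate reserve = HRmax - HRrest = 193 - 60 = 133 bpm
Fraction = 51% = 0.51
Target = 60 + 0.51 * 133
Target = 60 + 67.83 = 127.83 bpm

127.83 bpm


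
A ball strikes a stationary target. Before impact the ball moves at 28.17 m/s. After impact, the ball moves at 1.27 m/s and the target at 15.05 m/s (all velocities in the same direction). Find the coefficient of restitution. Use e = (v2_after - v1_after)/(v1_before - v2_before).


e = (v2_after - v1_after) / (v1_before - v2_before)
Numerator = 15.05 - 1.27 = 13.78
Denominator = 28.17 - 0 = 28.17
e = 13.78 / 28.17 = 0.4892

0.4892


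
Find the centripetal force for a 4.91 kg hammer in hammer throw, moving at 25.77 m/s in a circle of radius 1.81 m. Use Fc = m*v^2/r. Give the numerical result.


Fc = m * v^2 / r
v^2 = 25.77^2 = 664.0929
Fc = 4.91 * 664.0929 / 1.81
Fc = 3260.6961 / 1.81 = 1801.4896 N

1801.4896 N


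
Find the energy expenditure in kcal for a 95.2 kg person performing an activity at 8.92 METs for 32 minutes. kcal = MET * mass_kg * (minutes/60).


kcal = MET * mass * time_hr
Convert time: 32 min = 0.5333 hr
kcal = 8.92 * 95.2 * 0.5333
kcal = 452.8981 kcal

452.8981 kcal


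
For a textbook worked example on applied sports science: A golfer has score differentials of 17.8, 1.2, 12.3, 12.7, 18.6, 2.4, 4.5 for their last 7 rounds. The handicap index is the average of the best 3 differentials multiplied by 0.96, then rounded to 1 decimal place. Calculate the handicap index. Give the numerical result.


All differentials: 17.8, 1.2, 12.3, 12.7, 18.6, 2.4, 4.5
Sorted: 1.2, 2.4, 4.5, 12.3, 12.7, 17.8, 18.6
Best 3: 1.2, 2.4, 4.5
Average of best = 8.1 / 3 = 2.7
Raw index = 2.7 * 0.96 = 2.592
Handicap index = round(2.592, 1) = 2.6

2.6


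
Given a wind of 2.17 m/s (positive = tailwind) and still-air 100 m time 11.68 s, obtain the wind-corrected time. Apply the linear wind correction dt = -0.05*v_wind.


dt = -0.05 * v_wind = -0.05 * 2.17 = -0.1085 s
t_corrected = t_still + dt = 11.68 + (-0.1085)
t_corrected = 11.5715 s

11.5715 s


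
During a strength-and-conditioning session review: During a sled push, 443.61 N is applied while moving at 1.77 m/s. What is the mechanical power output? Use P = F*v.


P = F * v
P = 443.61 * 1.77
P = 785.1897 W

785.1897 W


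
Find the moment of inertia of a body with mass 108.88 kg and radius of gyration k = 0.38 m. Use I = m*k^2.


I = m * k^2
I = 108.88 * 0.38^2
I = 108.88 * 0.1444 = 15.7223 kg*m^2

15.7223 kg*m^2


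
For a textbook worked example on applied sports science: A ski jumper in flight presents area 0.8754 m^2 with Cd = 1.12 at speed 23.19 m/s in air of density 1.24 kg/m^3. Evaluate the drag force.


Fd = 0.5 * Cd * rho * A * v^2
Fd = 0.5 * 1.12 * 1.24 * 0.8754 * 23.19^2
v^2 = 537.7761
Fd = 0.5 * 1.12 * 1.24 * 0.8754 * 537.7761 = 326.9021 N

326.9021 N


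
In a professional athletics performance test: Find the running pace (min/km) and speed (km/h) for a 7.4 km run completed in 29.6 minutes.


Pace = time / distance = 29.6 min / 7.4 km = 4 min/km
Speed = distance / time_in_hours = 7.4 / 0.4933 hr
Speed = 15 km/h

4 min/km, 15 km/h


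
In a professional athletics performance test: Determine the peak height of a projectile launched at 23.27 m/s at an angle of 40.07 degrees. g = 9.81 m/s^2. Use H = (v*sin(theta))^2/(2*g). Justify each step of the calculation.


H = (v*sin(theta))^2 / (2*g)
vy = v*sin(theta) = 23.27 * sin(40.07 deg) = 14.9794 m/s
H = vy^2 / (2*g) = 224.3835 / (2*9.81)
H = 224.3835 / 19.62 = 11.4365 m

11.4365 m


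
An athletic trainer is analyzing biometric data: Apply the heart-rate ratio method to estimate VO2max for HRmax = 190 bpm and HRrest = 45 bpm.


VO2max = 15.3 * HRmax / HRrest
VO2max = 15.3 * 190 / 45
VO2max = 2907 / 45 = 64.6 mL/kg/min

64.6 mL/kg/min


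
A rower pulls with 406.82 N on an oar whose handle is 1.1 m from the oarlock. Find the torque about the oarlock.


tau = F * d
tau = 406.82 * 1.1
tau = 447.502 N*m

447.502 N*m


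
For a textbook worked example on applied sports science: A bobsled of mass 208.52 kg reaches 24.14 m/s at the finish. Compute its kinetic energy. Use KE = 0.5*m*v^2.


KE = 0.5 * m * v^2
KE = 0.5 * 208.52 * 24.14^2
KE = 0.5 * 208.52 * 582.7396 = 60756.4307 J

60756.4307 J


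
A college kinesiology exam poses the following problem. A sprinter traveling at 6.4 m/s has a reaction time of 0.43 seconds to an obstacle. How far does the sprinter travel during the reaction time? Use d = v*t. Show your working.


d = v * t
d = 6.4 * 0.43
d = 2.752 m

2.752 m


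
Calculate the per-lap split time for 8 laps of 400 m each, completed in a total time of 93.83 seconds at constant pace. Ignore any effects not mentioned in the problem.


Split time = total_time / n_laps = 93.83 / 8
Split time = 11.7287 s per lap

11.7287 s


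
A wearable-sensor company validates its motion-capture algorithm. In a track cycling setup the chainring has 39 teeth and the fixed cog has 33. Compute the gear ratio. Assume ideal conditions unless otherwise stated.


GR = front_teeth / rear_teeth
GR = 39 / 33
GR = 1.1818

1.1818


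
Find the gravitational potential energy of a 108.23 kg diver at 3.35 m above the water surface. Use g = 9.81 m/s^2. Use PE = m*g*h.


PE = m * g * h
PE = 108.23 * 9.81 * 3.35
PE = 1061.7363 * 3.35 = 3556.8166 J

3556.8166 J


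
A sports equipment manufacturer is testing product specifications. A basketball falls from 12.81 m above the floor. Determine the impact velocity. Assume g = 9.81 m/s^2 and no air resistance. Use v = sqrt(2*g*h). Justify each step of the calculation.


v = sqrt(2 * g * h)
v = sqrt(2 * 9.81 * 12.81)
v = sqrt(251.3322) = 15.8535 m/s

15.8535 m/s


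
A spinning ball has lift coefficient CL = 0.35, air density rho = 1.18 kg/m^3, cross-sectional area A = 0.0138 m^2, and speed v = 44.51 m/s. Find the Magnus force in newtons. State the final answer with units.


FM = 0.5 * CL * rho * A * v^2
FM = 0.5 * 0.35 * 1.18 * 0.0138 * 44.51^2
v^2 = 1981.1401
FM = 0.5 * 0.35 * 1.18 * 0.0138 * 1981.1401 = 5.6457 N

5.6457 N


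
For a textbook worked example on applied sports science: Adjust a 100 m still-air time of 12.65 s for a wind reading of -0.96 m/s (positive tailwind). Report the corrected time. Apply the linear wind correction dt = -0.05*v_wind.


dt = -0.05 * v_wind = -0.05 * -0.96 = 0.048 s
t_corrected = t_still + dt = 12.65 + (0.048)
t_corrected = 12.698 s

12.698 s


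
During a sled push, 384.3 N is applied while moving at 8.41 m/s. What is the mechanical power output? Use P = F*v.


P = F * v
P = 384.3 * 8.41
P = 3231.963 W

3231.963 W


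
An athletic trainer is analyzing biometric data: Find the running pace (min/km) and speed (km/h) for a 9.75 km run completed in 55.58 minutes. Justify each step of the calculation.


Pace = time / distance = 55.58 min / 9.75 km = 5.7005 min/km
Speed = distance / time_in_hours = 9.75 / 0.9263 hr
Speed = 10.5254 km/h

5.7005 min/km, 10.5254 km/h


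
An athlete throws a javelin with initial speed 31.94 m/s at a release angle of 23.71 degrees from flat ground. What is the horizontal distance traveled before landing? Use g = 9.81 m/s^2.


R = v^2 * sin(2*theta) / g
Convert angle to radians: theta = 23.71 deg = 0.4138 rad
sin(2*theta) = sin(0.8276) = 0.7363
R = 31.94^2 * 0.7363 / 9.81
R = 1020.1636 * 0.7363 / 9.81 = 76.5729 m

76.5729 m


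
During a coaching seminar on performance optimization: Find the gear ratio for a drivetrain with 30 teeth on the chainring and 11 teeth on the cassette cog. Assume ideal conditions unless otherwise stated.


GR = front_teeth / rear_teeth
GR = 30 / 11
GR = 2.7273

2.7273


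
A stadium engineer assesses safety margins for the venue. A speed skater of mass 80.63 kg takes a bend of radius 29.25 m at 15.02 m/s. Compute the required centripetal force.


Fc = m * v^2 / r
v^2 = 15.02^2 = 225.6004
Fc = 80.63 * 225.6004 / 29.25
Fc = 18190.1603 / 29.25 = 621.8858 N

621.8858 N


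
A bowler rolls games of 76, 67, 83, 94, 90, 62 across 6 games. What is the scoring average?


Average = sum / n
Sum = 472
Average = 472 / 6 = 78.6667

78.6667


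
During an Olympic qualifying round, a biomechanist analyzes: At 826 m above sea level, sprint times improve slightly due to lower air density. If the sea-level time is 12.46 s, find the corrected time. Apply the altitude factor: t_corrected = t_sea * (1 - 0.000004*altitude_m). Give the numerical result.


Correction factor = 1 - 0.000004 * 826 = 0.996696
t_corrected = t_sea * factor = 12.46 * 0.996696
t_corrected = 12.4188 s

12.4188 s


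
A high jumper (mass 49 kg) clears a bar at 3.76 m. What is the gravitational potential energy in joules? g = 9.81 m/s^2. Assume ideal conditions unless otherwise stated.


PE = m * g * h
PE = 49 * 9.81 * 3.76
PE = 480.69 * 3.76 = 1807.3944 J

1807.3944 J


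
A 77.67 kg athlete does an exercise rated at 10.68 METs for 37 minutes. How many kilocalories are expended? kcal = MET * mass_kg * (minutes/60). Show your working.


kcal = MET * mass * time_hr
Convert time: 37 min = 0.6167 hr
kcal = 10.68 * 77.67 * 0.6167
kcal = 511.5346 kcal

511.5346 kcal


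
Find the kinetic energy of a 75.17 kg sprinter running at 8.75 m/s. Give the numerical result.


KE = 0.5 * m * v^2
KE = 0.5 * 75.17 * 8.75^2
KE = 0.5 * 75.17 * 76.5625 = 2877.6016 J

2877.6016 J


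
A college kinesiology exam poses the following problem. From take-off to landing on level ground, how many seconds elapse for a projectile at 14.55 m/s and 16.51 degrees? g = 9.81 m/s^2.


T = 2*v*sin(theta)/g
sin(theta) = sin(16.51 deg) = 0.2842
T = 2*14.55*0.2842 / 9.81
T = 8.2697 / 9.81 = 0.843 s

0.843 s


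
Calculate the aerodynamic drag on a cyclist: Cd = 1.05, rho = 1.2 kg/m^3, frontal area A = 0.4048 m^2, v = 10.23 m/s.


Fd = 0.5 * Cd * rho * A * v^2
Fd = 0.5 * 1.05 * 1.2 * 0.4048 * 10.23^2
v^2 = 104.6529
Fd = 0.5 * 1.05 * 1.2 * 0.4048 * 104.6529 = 26.689 N

26.689 N


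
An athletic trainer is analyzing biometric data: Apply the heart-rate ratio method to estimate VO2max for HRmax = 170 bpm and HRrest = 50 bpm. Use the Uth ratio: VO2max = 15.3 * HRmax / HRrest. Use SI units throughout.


VO2max = 15.3 * HRmax / HRrest
VO2max = 15.3 * 170 / 50
VO2max = 2601 / 50 = 52.02 mL/kg/min

52.02 mL/kg/min


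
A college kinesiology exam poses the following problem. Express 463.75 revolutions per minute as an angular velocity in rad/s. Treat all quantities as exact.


omega = RPM * 2 * pi / 60
omega = 463.75 * 2 * 3.14159 / 60
omega = 2913.8272 / 60 = 48.5638 rad/s

48.5638 rad/s


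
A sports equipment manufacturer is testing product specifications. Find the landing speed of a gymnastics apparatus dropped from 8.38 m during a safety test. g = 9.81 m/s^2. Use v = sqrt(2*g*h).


v = sqrt(2 * g * h)
v = sqrt(2 * 9.81 * 8.38)
v = sqrt(164.4156) = 12.8225 m/s

12.8225 m/s


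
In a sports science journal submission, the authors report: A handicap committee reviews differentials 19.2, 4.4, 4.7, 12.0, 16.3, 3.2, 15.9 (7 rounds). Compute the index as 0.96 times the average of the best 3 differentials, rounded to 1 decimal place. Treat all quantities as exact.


All differentials: 19.2, 4.4, 4.7, 12.0, 16.3, 3.2, 15.9
Sorted: 3.2, 4.4, 4.7, 12.0, 15.9, 16.3, 19.2
Best 3: 3.2, 4.4, 4.7
Average of best = 12.3 / 3 = 4.1
Raw index = 4.1 * 0.96 = 3.936
Handicap index = round(3.936, 1) = 3.9

3.9


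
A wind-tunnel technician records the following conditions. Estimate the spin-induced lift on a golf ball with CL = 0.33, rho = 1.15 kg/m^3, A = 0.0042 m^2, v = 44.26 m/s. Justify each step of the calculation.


FM = 0.5 * CL * rho * A * v^2
FM = 0.5 * 0.33 * 1.15 * 0.0042 * 44.26^2
v^2 = 1958.9476
FM = 0.5 * 0.33 * 1.15 * 0.0042 * 1958.9476 = 1.5612 N

1.5612 N


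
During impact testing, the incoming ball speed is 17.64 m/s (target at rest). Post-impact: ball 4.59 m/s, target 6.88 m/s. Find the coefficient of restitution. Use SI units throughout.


e = (v2_after - v1_after) / (v1_before - v2_before)
Numerator = 6.88 - 4.59 = 2.29
Denominator = 17.64 - 0 = 17.64
e = 2.29 / 17.64 = 0.1298

0.1298


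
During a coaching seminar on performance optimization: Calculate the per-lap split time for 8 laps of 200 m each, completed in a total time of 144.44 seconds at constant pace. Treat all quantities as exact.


Split time = total_time / n_laps = 144.44 / 8
Split time = 18.055 s per lap

18.055 s


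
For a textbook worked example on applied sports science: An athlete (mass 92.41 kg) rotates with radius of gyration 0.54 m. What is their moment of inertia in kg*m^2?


I = m * k^2
I = 92.41 * 0.54^2
I = 92.41 * 0.2916 = 26.9468 kg*m^2

26.9468 kg*m^2


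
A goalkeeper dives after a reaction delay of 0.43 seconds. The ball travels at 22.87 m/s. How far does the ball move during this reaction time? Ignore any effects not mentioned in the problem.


d = v * t
d = 22.87 * 0.43
d = 9.8341 m

9.8341 m


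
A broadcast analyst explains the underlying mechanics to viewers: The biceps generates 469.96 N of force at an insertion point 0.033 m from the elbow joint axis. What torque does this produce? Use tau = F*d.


tau = F * d
tau = 469.96 * 0.033
tau = 15.5087 N*m

15.5087 N*m


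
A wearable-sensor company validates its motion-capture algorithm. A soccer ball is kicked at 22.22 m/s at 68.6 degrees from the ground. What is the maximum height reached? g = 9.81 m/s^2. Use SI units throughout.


H = (v*sin(theta))^2 / (2*g)
vy = v*sin(theta) = 22.22 * sin(68.6 deg) = 20.6881 m/s
H = vy^2 / (2*g) = 427.9958 / (2*9.81)
H = 427.9958 / 19.62 = 21.8143 m

21.8143 m


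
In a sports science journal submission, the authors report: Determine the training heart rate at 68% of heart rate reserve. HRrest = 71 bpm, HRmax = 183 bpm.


Target = HRrest + pct*(HRmax - HRrest)
Heart rate reserve = HRmax - HRrest = 183 - 71 = 112 bpm
Fraction = 68% = 0.68
Target = 71 + 0.68 * 112
Target = 71 + 76.16 = 147.16 bpm

147.16 bpm
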